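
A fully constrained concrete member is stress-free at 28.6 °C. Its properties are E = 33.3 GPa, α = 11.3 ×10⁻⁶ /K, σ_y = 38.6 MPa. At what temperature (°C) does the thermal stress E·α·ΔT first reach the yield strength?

131 °C

E·α·ΔT = 38.60 MPa ⇒ ΔT = 38.60 / (33.30×10³ × 11.3×10⁻⁶) = 102.6 K.
T = 28.6 + 102.6 = 131.2 °C.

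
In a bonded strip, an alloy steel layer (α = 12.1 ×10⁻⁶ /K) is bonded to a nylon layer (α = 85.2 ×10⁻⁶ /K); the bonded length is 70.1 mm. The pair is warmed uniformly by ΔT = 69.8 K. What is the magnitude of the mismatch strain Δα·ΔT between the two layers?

Δα = |12.1 − 85.2|×10⁻⁶/K = 73.1×10⁻⁶/K.
Mismatch strain = Δα·ΔT = 73.1×10⁻⁶ × 69.8 = 5.10×10⁻³.

5.10×10⁻³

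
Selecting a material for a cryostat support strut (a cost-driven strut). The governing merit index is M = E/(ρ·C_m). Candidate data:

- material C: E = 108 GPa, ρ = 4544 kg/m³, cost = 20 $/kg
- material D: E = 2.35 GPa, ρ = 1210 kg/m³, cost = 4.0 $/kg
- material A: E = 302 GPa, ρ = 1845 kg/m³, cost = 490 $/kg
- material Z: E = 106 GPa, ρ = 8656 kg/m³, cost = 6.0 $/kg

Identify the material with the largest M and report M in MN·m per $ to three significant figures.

Computing M directly (units already consistent):
  material Z: M = 2.04 MN·m per $
  material C: M = 1.19 MN·m per $
  material D: M = 0.486 MN·m per $
  material A: M = 0.334 MN·m per $
Material Z has the largest M.

material Z, M = 2.04 MN·m per $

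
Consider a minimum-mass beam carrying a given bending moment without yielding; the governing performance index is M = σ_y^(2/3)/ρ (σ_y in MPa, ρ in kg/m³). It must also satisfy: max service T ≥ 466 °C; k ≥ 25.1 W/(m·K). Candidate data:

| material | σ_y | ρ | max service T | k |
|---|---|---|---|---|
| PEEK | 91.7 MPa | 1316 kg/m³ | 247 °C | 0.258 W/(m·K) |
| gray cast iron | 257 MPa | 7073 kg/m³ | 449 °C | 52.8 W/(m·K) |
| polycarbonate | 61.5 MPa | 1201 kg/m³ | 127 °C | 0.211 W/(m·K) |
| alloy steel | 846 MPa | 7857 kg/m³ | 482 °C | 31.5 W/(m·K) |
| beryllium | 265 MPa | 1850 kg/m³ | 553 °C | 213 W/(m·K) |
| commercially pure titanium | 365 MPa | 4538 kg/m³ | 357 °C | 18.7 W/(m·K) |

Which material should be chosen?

Screen on constraints: max service T ≥ 466 °C; k ≥ 25.1 W/(m·K). Survivors: alloy steel, beryllium.
Computing M directly (units already consistent):
  beryllium: M = 22.3×10⁻³
  alloy steel: M = 11.4×10⁻³
Highest index: beryllium.

beryllium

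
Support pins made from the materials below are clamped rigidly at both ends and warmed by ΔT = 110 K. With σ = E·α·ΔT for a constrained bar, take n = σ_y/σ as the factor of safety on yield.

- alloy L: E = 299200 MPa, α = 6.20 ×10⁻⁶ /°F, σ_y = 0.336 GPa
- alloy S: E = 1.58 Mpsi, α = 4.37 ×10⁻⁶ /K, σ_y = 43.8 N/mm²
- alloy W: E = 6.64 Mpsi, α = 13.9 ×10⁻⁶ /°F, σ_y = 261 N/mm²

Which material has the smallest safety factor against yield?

Per material, after unit conversion:
  alloy L: E = 299.2, α = 11.2, σ_y = 336.0 → σ = 367 MPa, n = 0.915
  alloy S: E = 10.89, α = 4.37, σ_y = 43.80 → σ = 5.24 MPa, n = 8.36
  alloy W: E = 45.78, α = 25.0, σ_y = 261.0 → σ = 126 MPa, n = 2.07
The minimum is alloy L at n = 0.915.

alloy L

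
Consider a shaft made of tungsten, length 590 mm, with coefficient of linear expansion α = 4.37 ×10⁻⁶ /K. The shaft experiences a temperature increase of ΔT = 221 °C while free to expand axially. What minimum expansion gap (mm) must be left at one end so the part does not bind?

0.570 mm

ΔL = α·L₀·ΔT = 4.37×10⁻⁶ × 590 mm × 221.0 K = 0.570 mm.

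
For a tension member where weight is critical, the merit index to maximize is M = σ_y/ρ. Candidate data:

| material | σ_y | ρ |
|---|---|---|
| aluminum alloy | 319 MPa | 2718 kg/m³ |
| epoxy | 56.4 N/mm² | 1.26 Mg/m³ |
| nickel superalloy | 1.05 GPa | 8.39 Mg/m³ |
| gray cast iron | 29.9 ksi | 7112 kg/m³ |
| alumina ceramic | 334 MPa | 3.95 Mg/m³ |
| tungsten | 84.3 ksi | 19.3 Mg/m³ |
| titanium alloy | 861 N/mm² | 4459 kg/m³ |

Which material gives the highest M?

titanium alloy

Putting every candidate on a common basis:
  aluminum alloy: σ_y = 319.0 MPa, ρ = 2718 kg/m³
  epoxy: σ_y = 56.40 MPa, ρ = 1260 kg/m³
  nickel superalloy: σ_y = 1050 MPa, ρ = 8390 kg/m³
  gray cast iron: σ_y = 206.2 MPa, ρ = 7112 kg/m³
  alumina ceramic: σ_y = 334.0 MPa, ρ = 3950 kg/m³
  tungsten: σ_y = 581.2 MPa, ρ = 19300 kg/m³
  titanium alloy: σ_y = 861.0 MPa, ρ = 4459 kg/m³
  titanium alloy: M = 193 kN·m/kg
  nickel superalloy: M = 125 kN·m/kg
  aluminum alloy: M = 117 kN·m/kg
  alumina ceramic: M = 84.6 kN·m/kg
  epoxy: M = 44.8 kN·m/kg
  tungsten: M = 30.1 kN·m/kg
  gray cast iron: M = 29.0 kN·m/kg
Titanium alloy ranks first.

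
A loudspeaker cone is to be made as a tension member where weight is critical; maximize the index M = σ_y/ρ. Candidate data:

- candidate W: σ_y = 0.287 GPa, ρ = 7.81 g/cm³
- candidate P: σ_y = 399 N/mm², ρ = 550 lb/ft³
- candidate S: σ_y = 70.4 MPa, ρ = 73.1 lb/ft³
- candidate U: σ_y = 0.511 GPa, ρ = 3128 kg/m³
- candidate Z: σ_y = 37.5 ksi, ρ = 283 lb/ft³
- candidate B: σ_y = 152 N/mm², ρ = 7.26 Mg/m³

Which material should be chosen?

candidate U

In SI units:
  candidate W: σ_y = 287.0 MPa, ρ = 7810 kg/m³
  candidate P: σ_y = 399.0 MPa, ρ = 8810 kg/m³
  candidate S: σ_y = 70.40 MPa, ρ = 1171 kg/m³
  candidate U: σ_y = 511.0 MPa, ρ = 3128 kg/m³
  candidate Z: σ_y = 258.6 MPa, ρ = 4533 kg/m³
  candidate B: σ_y = 152.0 MPa, ρ = 7260 kg/m³
  candidate U: M = 163 kN·m/kg
  candidate S: M = 60.1 kN·m/kg
  candidate Z: M = 57.0 kN·m/kg
  candidate P: M = 45.3 kN·m/kg
  candidate W: M = 36.7 kN·m/kg
  candidate B: M = 20.9 kN·m/kg
The maximum is for candidate U.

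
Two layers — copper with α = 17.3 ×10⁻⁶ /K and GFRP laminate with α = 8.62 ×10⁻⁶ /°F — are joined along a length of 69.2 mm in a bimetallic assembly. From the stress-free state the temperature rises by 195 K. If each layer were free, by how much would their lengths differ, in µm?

24.1 µm

GFRP laminate: α = 8.62×10⁻⁶/°F × 9/5 = 15.5×10⁻⁶/K.
Δα = |17.3 − 15.5|×10⁻⁶/K = 1.78×10⁻⁶/K.
ΔL_mismatch = Δα·L·ΔT = 1.78×10⁻⁶ × 69.2 mm × 195.0 K = 24.1 µm.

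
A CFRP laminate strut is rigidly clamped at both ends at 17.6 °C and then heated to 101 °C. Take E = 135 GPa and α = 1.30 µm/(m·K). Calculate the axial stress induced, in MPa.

14.6 MPa

ΔT = 83.40 K. Constrained thermal stress σ = E·α·ΔT = 135.0×10³ MPa × 1.30×10⁻⁶ × 83.40 = 14.6 MPa (compressive).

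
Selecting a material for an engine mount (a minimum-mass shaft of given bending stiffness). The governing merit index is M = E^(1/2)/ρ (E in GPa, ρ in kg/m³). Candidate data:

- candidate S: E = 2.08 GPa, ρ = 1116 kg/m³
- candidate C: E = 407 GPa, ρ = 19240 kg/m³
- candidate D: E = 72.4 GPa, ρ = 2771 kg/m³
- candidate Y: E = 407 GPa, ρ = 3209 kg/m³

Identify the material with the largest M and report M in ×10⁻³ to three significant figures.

candidate Y, M = 6.29×10⁻³

Computing M directly (units already consistent):
  candidate Y: M = 6.29×10⁻³
  candidate D: M = 3.07×10⁻³
  candidate S: M = 1.29×10⁻³
  candidate C: M = 1.05×10⁻³
Highest index: candidate Y.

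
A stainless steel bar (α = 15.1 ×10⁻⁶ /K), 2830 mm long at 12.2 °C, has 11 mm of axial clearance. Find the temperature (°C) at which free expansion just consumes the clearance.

270 °C

α·L₀·ΔT = 11.0 mm ⇒ ΔT = 11.0 / (15.1×10⁻⁶ × 2830.0) = 257.4 K.
T = 12.2 + 257.4 = 269.6 °C.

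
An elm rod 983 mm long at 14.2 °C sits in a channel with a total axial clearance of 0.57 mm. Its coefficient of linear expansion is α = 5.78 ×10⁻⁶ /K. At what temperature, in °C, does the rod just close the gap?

115 °C

α·L₀·ΔT = 0.57 mm ⇒ ΔT = 0.57 / (5.78×10⁻⁶ × 983.0) = 100.3 K.
T = 14.2 + 100.3 = 114.5 °C.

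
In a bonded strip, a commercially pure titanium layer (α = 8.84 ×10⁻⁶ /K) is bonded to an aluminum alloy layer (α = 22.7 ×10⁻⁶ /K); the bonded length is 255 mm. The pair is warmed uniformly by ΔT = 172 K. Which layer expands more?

α(commercially pure titanium) = 8.84×10⁻⁶/K vs α(aluminum alloy) = 22.7×10⁻⁶/K.
Higher α expands more for the same ΔT: aluminum alloy.

aluminum alloy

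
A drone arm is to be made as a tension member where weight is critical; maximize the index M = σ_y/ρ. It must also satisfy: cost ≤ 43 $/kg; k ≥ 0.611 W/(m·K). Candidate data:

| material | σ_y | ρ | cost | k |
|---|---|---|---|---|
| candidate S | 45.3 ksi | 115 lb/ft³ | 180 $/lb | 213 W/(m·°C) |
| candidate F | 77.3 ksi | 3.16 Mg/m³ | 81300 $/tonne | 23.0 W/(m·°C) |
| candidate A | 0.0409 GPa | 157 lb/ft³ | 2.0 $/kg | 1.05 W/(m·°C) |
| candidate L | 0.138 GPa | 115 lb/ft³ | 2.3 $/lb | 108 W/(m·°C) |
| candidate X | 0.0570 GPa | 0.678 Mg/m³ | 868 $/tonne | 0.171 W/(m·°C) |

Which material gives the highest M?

Screen on constraints: cost ≤ 43 $/kg; k ≥ 0.611 W/(m·K). Survivors: candidate A, candidate L.
Putting every candidate on a common basis:
  candidate A: σ_y = 40.90 MPa, ρ = 2515 kg/m³
  candidate L: σ_y = 138.0 MPa, ρ = 1842 kg/m³
  candidate L: M = 74.9 kN·m/kg
  candidate A: M = 16.3 kN·m/kg
Highest index: candidate L.

candidate L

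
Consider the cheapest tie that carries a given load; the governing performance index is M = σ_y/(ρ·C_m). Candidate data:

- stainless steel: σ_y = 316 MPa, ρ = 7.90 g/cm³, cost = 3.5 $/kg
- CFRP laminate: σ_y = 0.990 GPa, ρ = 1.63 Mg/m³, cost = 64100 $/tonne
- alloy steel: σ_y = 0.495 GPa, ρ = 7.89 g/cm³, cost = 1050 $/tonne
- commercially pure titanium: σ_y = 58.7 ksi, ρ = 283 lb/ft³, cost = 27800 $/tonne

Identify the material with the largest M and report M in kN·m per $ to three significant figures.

Convert each candidate to consistent units, then evaluate M:
  stainless steel: σ_y = 316.0 MPa, ρ = 7900 kg/m³, cost = 3.500 $/kg
  CFRP laminate: σ_y = 990.0 MPa, ρ = 1630 kg/m³, cost = 64.10 $/kg
  alloy steel: σ_y = 495.0 MPa, ρ = 7890 kg/m³, cost = 1.050 $/kg
  commercially pure titanium: σ_y = 404.7 MPa, ρ = 4533 kg/m³, cost = 27.80 $/kg
  alloy steel: M = 59.8 kN·m per $
  stainless steel: M = 11.4 kN·m per $
  CFRP laminate: M = 9.48 kN·m per $
  commercially pure titanium: M = 3.21 kN·m per $
Alloy steel has the largest M.

alloy steel, M = 59.8 kN·m per $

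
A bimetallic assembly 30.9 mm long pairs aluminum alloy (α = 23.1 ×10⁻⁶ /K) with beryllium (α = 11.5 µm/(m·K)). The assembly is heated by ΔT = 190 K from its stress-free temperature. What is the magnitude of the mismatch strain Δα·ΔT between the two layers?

Δα = |23.1 − 11.5|×10⁻⁶/K = 11.6×10⁻⁶/K.
Mismatch strain = Δα·ΔT = 11.6×10⁻⁶ × 190.0 = 2.20×10⁻³.

2.20×10⁻³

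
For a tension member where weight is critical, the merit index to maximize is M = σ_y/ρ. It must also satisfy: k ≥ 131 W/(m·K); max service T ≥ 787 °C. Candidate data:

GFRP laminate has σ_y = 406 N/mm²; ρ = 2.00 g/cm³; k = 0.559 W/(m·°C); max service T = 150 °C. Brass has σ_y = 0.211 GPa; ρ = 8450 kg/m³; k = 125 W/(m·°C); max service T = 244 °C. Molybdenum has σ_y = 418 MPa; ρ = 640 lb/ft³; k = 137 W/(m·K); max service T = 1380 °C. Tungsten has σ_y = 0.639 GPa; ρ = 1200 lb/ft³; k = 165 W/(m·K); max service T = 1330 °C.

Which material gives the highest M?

Screen on constraints: k ≥ 131 W/(m·K); max service T ≥ 787 °C. Survivors: molybdenum, tungsten.
In SI units:
  molybdenum: σ_y = 418.0 MPa, ρ = 10250 kg/m³
  tungsten: σ_y = 639.0 MPa, ρ = 19220 kg/m³
  molybdenum: M = 40.8 kN·m/kg
  tungsten: M = 33.2 kN·m/kg
Molybdenum has the largest M.

molybdenum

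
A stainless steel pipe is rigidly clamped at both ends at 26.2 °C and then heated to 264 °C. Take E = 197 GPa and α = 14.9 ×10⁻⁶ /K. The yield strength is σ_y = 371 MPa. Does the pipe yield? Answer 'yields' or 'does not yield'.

ΔT = 237.8 K. Constrained thermal stress σ = E·α·ΔT = 197.0×10³ MPa × 14.9×10⁻⁶ × 237.8 = 698 MPa (compressive).
Compare to σ_y = 371 MPa: σ ≥ σ_y, so it yields.

yields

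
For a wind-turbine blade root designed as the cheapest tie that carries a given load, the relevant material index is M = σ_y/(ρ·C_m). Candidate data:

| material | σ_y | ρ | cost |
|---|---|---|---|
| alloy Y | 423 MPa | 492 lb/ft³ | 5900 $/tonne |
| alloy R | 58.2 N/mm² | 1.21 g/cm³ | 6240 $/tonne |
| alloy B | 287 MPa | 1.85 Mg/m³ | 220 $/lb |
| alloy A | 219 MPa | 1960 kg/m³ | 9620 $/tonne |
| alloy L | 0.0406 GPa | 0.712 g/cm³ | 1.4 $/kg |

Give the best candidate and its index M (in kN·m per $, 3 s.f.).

alloy L, M = 40.7 kN·m per $

Putting every candidate on a common basis:
  alloy Y: σ_y = 423.0 MPa, ρ = 7881 kg/m³, cost = 5.900 $/kg
  alloy R: σ_y = 58.20 MPa, ρ = 1210 kg/m³, cost = 6.240 $/kg
  alloy B: σ_y = 287.0 MPa, ρ = 1850 kg/m³, cost = 485.0 $/kg
  alloy A: σ_y = 219.0 MPa, ρ = 1960 kg/m³, cost = 9.620 $/kg
  alloy L: σ_y = 40.60 MPa, ρ = 712.0 kg/m³, cost = 1.400 $/kg
  alloy L: M = 40.7 kN·m per $
  alloy A: M = 11.6 kN·m per $
  alloy Y: M = 9.10 kN·m per $
  alloy R: M = 7.71 kN·m per $
  alloy B: M = 0.320 kN·m per $
Alloy L ranks first.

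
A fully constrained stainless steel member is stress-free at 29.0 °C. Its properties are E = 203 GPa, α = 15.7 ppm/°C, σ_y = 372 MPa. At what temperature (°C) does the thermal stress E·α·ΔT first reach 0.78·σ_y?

E·α·ΔT = 290.2 MPa ⇒ ΔT = 290.2 / (203.0×10³ × 15.7×10⁻⁶) = 91.04 K.
T = 29.0 + 91.04 = 120.0 °C.

120 °C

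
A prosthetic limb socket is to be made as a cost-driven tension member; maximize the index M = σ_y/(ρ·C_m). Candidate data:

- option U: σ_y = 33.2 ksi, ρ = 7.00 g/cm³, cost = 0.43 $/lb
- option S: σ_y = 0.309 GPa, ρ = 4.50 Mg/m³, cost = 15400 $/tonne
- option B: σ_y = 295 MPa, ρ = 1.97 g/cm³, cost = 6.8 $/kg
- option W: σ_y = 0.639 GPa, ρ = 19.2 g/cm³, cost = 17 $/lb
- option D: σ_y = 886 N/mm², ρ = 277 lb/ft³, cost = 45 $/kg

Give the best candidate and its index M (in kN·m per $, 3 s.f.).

option U, M = 34.5 kN·m per $

Putting every candidate on a common basis:
  option U: σ_y = 228.9 MPa, ρ = 7000 kg/m³, cost = 0.9480 $/kg
  option S: σ_y = 309.0 MPa, ρ = 4500 kg/m³, cost = 15.40 $/kg
  option B: σ_y = 295.0 MPa, ρ = 1970 kg/m³, cost = 6.800 $/kg
  option W: σ_y = 639.0 MPa, ρ = 19200 kg/m³, cost = 37.48 $/kg
  option D: σ_y = 886.0 MPa, ρ = 4437 kg/m³, cost = 45.00 $/kg
  option U: M = 34.5 kN·m per $
  option B: M = 22.0 kN·m per $
  option S: M = 4.46 kN·m per $
  option D: M = 4.44 kN·m per $
  option W: M = 0.888 kN·m per $
The maximum is for option U.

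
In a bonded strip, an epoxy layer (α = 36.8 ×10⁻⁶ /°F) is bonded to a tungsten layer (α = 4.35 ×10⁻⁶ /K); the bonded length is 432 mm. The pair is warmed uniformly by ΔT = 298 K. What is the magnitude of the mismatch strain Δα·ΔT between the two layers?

epoxy: α = 36.8×10⁻⁶/°F × 9/5 = 66.2×10⁻⁶/K.
Δα = |66.2 − 4.35|×10⁻⁶/K = 61.9×10⁻⁶/K.
Mismatch strain = Δα·ΔT = 61.9×10⁻⁶ × 298.0 = 0.0184.

0.0184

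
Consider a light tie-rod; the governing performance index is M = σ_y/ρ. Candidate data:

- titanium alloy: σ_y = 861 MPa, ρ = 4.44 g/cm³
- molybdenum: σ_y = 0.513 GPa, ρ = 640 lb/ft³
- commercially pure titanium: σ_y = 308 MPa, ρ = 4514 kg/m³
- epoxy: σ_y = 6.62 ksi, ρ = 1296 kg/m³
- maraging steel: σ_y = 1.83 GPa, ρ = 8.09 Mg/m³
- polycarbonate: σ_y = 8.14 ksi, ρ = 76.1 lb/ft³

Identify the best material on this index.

maraging steel

Convert each candidate to consistent units, then evaluate M:
  titanium alloy: σ_y = 861.0 MPa, ρ = 4440 kg/m³
  molybdenum: σ_y = 513.0 MPa, ρ = 10250 kg/m³
  commercially pure titanium: σ_y = 308.0 MPa, ρ = 4514 kg/m³
  epoxy: σ_y = 45.64 MPa, ρ = 1296 kg/m³
  maraging steel: σ_y = 1830 MPa, ρ = 8090 kg/m³
  polycarbonate: σ_y = 56.12 MPa, ρ = 1219 kg/m³
  maraging steel: M = 226 kN·m/kg
  titanium alloy: M = 194 kN·m/kg
  commercially pure titanium: M = 68.2 kN·m/kg
  molybdenum: M = 50.0 kN·m/kg
  polycarbonate: M = 46.0 kN·m/kg
  epoxy: M = 35.2 kN·m/kg
The maximum is for maraging steel.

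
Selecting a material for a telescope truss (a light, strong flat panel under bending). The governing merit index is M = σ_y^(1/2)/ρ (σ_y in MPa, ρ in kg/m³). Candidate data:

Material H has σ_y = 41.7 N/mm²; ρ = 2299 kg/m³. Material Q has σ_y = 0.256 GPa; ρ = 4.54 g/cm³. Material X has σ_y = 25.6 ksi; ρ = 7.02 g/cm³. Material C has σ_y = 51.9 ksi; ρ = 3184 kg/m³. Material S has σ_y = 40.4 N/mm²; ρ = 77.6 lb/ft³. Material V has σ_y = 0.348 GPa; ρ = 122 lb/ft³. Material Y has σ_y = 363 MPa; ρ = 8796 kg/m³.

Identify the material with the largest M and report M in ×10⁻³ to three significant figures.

material V, M = 9.55×10⁻³

Putting every candidate on a common basis:
  material H: σ_y = 41.70 MPa, ρ = 2299 kg/m³
  material Q: σ_y = 256.0 MPa, ρ = 4540 kg/m³
  material X: σ_y = 176.5 MPa, ρ = 7020 kg/m³
  material C: σ_y = 357.8 MPa, ρ = 3184 kg/m³
  material S: σ_y = 40.40 MPa, ρ = 1243 kg/m³
  material V: σ_y = 348.0 MPa, ρ = 1954 kg/m³
  material Y: σ_y = 363.0 MPa, ρ = 8796 kg/m³
  material V: M = 9.55×10⁻³
  material C: M = 5.94×10⁻³
  material S: M = 5.11×10⁻³
  material Q: M = 3.52×10⁻³
  material H: M = 2.81×10⁻³
  material Y: M = 2.17×10⁻³
  material X: M = 1.89×10⁻³
Highest index: material V.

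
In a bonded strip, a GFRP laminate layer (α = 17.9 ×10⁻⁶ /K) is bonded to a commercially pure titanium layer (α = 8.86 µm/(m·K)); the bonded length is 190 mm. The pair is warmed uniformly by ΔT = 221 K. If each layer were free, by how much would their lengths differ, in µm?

Δα = |17.9 − 8.86|×10⁻⁶/K = 9.04×10⁻⁶/K.
ΔL_mismatch = Δα·L·ΔT = 9.04×10⁻⁶ × 190.0 mm × 221.0 K = 380 µm.

380 µm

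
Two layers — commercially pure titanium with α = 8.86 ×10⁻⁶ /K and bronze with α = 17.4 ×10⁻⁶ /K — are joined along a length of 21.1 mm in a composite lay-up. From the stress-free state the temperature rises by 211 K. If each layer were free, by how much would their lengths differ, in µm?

38.0 µm

Δα = |8.86 − 17.4|×10⁻⁶/K = 8.54×10⁻⁶/K.
ΔL_mismatch = Δα·L·ΔT = 8.54×10⁻⁶ × 21.1 mm × 211.0 K = 38.0 µm.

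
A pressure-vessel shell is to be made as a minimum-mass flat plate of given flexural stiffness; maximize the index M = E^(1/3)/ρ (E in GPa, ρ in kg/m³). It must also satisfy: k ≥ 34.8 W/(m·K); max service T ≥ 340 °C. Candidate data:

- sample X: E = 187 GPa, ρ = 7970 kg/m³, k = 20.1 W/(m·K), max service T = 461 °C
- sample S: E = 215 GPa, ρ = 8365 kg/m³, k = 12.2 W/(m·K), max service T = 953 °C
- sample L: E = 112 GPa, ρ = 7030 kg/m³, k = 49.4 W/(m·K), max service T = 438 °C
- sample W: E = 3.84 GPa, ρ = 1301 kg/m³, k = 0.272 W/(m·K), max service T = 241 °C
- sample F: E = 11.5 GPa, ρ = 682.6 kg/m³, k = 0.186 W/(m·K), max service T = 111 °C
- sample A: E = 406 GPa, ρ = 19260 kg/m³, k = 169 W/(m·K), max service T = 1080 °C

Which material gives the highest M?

sample L

Screen on constraints: k ≥ 34.8 W/(m·K); max service T ≥ 340 °C. Survivors: sample L, sample A.
Computing M directly (units already consistent):
  sample L: M = 0.686×10⁻³
  sample A: M = 0.384×10⁻³
Sample L has the largest M.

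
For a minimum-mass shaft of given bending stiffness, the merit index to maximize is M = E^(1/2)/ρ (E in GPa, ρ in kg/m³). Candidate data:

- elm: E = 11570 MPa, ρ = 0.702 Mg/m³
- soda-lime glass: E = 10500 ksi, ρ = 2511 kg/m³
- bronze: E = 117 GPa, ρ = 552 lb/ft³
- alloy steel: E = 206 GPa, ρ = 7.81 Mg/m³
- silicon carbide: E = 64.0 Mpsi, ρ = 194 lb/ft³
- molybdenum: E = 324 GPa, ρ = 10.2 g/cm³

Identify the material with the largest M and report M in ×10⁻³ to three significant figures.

Putting every candidate on a common basis:
  elm: E = 11.57 GPa, ρ = 702.0 kg/m³
  soda-lime glass: E = 72.39 GPa, ρ = 2511 kg/m³
  bronze: E = 117.0 GPa, ρ = 8842 kg/m³
  alloy steel: E = 206.0 GPa, ρ = 7810 kg/m³
  silicon carbide: E = 441.3 GPa, ρ = 3108 kg/m³
  molybdenum: E = 324.0 GPa, ρ = 10200 kg/m³
  silicon carbide: M = 6.76×10⁻³
  elm: M = 4.85×10⁻³
  soda-lime glass: M = 3.39×10⁻³
  alloy steel: M = 1.84×10⁻³
  molybdenum: M = 1.76×10⁻³
  bronze: M = 1.22×10⁻³
Silicon carbide ranks first.

silicon carbide, M = 6.76×10⁻³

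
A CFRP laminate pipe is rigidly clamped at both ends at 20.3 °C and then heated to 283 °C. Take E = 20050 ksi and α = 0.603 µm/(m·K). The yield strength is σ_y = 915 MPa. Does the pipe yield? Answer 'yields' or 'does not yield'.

does not yield

E = 20050 ksi = 138.2 GPa.
ΔT = 262.7 K. Constrained thermal stress σ = E·α·ΔT = 138.2×10³ MPa × 0.603×10⁻⁶ × 262.7 = 21.9 MPa (compressive).
Compare to σ_y = 915 MPa: σ < σ_y, so it does not yield.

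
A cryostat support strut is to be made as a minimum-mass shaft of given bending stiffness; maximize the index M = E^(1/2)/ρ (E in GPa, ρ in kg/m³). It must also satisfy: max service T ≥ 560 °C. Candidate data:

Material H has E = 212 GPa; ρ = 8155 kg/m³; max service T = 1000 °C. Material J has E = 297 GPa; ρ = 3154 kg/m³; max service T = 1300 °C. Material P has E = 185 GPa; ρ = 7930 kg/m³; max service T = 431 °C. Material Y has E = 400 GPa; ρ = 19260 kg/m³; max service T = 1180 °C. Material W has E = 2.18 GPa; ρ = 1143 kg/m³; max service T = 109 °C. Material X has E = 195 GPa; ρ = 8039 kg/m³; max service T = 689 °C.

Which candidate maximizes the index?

material J

Screen on constraints: max service T ≥ 560 °C. Survivors: material H, material J, material Y, material X.
Computing M directly (units already consistent):
  material J: M = 5.46×10⁻³
  material H: M = 1.79×10⁻³
  material X: M = 1.74×10⁻³
  material Y: M = 1.04×10⁻³
The maximum is for material J.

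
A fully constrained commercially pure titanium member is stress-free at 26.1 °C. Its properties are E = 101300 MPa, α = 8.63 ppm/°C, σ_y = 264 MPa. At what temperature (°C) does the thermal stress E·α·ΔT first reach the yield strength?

328 °C

E = 101300 MPa = 101.3 GPa.
E·α·ΔT = 264.0 MPa ⇒ ΔT = 264.0 / (101.3×10³ × 8.63×10⁻⁶) = 302.0 K.
T = 26.1 + 302.0 = 328.1 °C.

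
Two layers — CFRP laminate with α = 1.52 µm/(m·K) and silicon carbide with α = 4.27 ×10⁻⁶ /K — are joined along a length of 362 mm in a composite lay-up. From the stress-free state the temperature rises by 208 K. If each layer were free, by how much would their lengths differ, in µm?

207 µm

Δα = |1.52 − 4.27|×10⁻⁶/K = 2.75×10⁻⁶/K.
ΔL_mismatch = Δα·L·ΔT = 2.75×10⁻⁶ × 362.0 mm × 208.0 K = 207 µm.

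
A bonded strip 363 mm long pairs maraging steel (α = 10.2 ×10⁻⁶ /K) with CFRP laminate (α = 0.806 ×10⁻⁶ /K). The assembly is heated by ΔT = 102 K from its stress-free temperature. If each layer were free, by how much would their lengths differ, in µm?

348 µm

Δα = |10.2 − 0.806|×10⁻⁶/K = 9.39×10⁻⁶/K.
ΔL_mismatch = Δα·L·ΔT = 9.39×10⁻⁶ × 363.0 mm × 102.0 K = 348 µm.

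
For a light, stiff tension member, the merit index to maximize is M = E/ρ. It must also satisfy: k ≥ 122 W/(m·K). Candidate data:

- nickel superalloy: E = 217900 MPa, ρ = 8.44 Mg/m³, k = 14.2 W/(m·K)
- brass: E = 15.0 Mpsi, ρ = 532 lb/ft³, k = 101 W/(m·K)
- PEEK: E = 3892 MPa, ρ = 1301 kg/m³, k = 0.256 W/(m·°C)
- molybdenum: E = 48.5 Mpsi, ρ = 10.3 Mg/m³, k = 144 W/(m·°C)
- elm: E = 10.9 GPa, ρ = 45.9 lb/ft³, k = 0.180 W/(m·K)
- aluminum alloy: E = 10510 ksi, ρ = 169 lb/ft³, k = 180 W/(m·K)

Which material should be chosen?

molybdenum

Screen on constraints: k ≥ 122 W/(m·K). Survivors: molybdenum, aluminum alloy.
In SI units:
  molybdenum: E = 334.4 GPa, ρ = 10300 kg/m³
  aluminum alloy: E = 72.46 GPa, ρ = 2707 kg/m³
  molybdenum: M = 32.5 MN·m/kg
  aluminum alloy: M = 26.8 MN·m/kg
The maximum is for molybdenum.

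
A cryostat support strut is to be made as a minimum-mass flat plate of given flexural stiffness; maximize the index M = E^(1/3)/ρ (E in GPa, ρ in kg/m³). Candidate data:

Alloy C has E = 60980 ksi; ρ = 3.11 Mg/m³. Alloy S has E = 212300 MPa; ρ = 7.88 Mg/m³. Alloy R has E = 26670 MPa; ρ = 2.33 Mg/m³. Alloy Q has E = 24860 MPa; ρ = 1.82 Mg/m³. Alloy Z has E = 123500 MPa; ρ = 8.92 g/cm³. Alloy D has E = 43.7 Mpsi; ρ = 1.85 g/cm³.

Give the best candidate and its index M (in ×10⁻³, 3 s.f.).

alloy D, M = 3.62×10⁻³

Putting every candidate on a common basis:
  alloy C: E = 420.4 GPa, ρ = 3110 kg/m³
  alloy S: E = 212.3 GPa, ρ = 7880 kg/m³
  alloy R: E = 26.67 GPa, ρ = 2330 kg/m³
  alloy Q: E = 24.86 GPa, ρ = 1820 kg/m³
  alloy Z: E = 123.5 GPa, ρ = 8920 kg/m³
  alloy D: E = 301.3 GPa, ρ = 1850 kg/m³
  alloy D: M = 3.62×10⁻³
  alloy C: M = 2.41×10⁻³
  alloy Q: M = 1.60×10⁻³
  alloy R: M = 1.28×10⁻³
  alloy S: M = 0.757×10⁻³
  alloy Z: M = 0.558×10⁻³
Alloy D ranks first.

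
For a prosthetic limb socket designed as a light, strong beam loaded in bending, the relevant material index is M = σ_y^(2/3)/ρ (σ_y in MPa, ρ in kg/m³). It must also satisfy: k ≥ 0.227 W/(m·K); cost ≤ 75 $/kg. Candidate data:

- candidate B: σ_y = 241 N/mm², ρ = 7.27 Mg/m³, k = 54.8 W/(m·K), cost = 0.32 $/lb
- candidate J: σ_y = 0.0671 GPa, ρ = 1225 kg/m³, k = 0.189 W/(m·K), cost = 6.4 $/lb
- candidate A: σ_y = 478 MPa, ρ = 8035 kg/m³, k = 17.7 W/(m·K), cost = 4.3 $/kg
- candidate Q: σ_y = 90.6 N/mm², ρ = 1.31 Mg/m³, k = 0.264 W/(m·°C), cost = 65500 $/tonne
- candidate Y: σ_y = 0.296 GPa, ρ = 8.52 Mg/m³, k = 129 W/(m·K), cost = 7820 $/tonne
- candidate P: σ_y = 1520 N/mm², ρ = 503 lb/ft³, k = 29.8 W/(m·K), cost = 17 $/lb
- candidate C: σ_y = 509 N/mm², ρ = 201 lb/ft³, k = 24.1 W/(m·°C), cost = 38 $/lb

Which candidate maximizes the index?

Screen on constraints: k ≥ 0.227 W/(m·K); cost ≤ 75 $/kg. Survivors: candidate B, candidate A, candidate Q, candidate Y, candidate P.
After converting to SI:
  candidate B: σ_y = 241.0 MPa, ρ = 7270 kg/m³
  candidate A: σ_y = 478.0 MPa, ρ = 8035 kg/m³
  candidate Q: σ_y = 90.60 MPa, ρ = 1310 kg/m³
  candidate Y: σ_y = 296.0 MPa, ρ = 8520 kg/m³
  candidate P: σ_y = 1520 MPa, ρ = 8057 kg/m³
  candidate P: M = 16.4×10⁻³
  candidate Q: M = 15.4×10⁻³
  candidate A: M = 7.61×10⁻³
  candidate B: M = 5.33×10⁻³
  candidate Y: M = 5.21×10⁻³
Candidate P has the largest M.

candidate P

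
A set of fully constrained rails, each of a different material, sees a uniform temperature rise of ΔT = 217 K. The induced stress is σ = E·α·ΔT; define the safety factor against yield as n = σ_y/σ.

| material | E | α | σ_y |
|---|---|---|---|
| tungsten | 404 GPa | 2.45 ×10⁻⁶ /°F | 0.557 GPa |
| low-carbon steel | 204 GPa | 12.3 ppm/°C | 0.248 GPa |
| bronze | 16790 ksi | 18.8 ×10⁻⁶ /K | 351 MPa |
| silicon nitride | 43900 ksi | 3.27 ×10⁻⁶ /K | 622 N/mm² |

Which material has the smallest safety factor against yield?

With everything in SI (GPa, ×10⁻⁶/K, MPa):
  tungsten: E = 404.0, α = 4.41, σ_y = 557.0 → σ = 387 MPa, n = 1.44
  low-carbon steel: E = 204.0, α = 12.3, σ_y = 248.0 → σ = 544 MPa, n = 0.455
  bronze: E = 115.8, α = 18.8, σ_y = 351.0 → σ = 472 MPa, n = 0.743
  silicon nitride: E = 302.7, α = 3.27, σ_y = 622.0 → σ = 215 MPa, n = 2.90
Low-carbon steel has the lowest safety factor, n = 0.455.

low-carbon steel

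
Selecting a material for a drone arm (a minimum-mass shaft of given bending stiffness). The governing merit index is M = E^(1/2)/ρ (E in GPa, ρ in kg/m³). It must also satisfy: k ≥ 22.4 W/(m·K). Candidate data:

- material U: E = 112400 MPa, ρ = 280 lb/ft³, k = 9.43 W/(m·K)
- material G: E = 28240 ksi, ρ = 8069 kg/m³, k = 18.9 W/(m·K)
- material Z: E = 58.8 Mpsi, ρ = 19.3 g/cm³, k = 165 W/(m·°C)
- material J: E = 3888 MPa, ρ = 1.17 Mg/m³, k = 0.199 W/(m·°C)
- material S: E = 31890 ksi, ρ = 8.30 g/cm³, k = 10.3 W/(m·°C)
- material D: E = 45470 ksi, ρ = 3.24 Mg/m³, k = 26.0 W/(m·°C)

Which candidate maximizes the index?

Screen on constraints: k ≥ 22.4 W/(m·K). Survivors: material Z, material D.
Convert each candidate to consistent units, then evaluate M:
  material Z: E = 405.4 GPa, ρ = 19300 kg/m³
  material D: E = 313.5 GPa, ρ = 3240 kg/m³
  material D: M = 5.46×10⁻³
  material Z: M = 1.04×10⁻³
The maximum is for material D.

material D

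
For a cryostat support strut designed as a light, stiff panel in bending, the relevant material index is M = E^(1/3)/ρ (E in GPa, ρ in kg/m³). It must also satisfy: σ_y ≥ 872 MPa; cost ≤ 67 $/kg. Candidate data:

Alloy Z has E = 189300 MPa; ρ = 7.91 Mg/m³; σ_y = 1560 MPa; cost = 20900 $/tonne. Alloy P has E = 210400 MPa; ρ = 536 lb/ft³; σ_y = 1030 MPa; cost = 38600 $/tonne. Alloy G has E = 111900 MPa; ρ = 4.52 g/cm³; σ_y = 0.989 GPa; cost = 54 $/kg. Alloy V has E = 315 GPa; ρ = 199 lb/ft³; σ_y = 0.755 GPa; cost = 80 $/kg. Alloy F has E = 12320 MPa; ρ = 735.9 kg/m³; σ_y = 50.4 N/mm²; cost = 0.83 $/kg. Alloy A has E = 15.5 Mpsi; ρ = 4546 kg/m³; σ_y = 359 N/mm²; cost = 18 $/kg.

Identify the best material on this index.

alloy G

Screen on constraints: σ_y ≥ 872 MPa; cost ≤ 67 $/kg. Survivors: alloy Z, alloy P, alloy G.
In SI units:
  alloy Z: E = 189.3 GPa, ρ = 7910 kg/m³
  alloy P: E = 210.4 GPa, ρ = 8586 kg/m³
  alloy G: E = 111.9 GPa, ρ = 4520 kg/m³
  alloy G: M = 1.07×10⁻³
  alloy Z: M = 0.726×10⁻³
  alloy P: M = 0.693×10⁻³
Highest index: alloy G.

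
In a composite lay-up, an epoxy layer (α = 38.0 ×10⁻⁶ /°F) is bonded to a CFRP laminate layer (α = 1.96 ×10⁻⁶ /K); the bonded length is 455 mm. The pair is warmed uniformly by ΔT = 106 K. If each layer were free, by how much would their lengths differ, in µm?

3200 µm

epoxy: α = 38.0×10⁻⁶/°F × 9/5 = 68.4×10⁻⁶/K.
Δα = |68.4 − 1.96|×10⁻⁶/K = 66.4×10⁻⁶/K.
ΔL_mismatch = Δα·L·ΔT = 66.4×10⁻⁶ × 455.0 mm × 106.0 K = 3200 µm.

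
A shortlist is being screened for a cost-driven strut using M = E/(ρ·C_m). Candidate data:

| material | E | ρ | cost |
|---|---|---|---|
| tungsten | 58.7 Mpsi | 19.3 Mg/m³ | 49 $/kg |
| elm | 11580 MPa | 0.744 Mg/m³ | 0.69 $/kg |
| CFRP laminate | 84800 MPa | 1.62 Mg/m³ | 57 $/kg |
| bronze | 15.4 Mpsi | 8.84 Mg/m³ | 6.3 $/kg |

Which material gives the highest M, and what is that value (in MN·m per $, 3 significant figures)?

Putting every candidate on a common basis:
  tungsten: E = 404.7 GPa, ρ = 19300 kg/m³, cost = 49.00 $/kg
  elm: E = 11.58 GPa, ρ = 744.0 kg/m³, cost = 0.6900 $/kg
  CFRP laminate: E = 84.80 GPa, ρ = 1620 kg/m³, cost = 57.00 $/kg
  bronze: E = 106.2 GPa, ρ = 8840 kg/m³, cost = 6.300 $/kg
  elm: M = 22.6 MN·m per $
  bronze: M = 1.91 MN·m per $
  CFRP laminate: M = 0.918 MN·m per $
  tungsten: M = 0.428 MN·m per $
Highest index: elm.

elm, M = 22.6 MN·m per $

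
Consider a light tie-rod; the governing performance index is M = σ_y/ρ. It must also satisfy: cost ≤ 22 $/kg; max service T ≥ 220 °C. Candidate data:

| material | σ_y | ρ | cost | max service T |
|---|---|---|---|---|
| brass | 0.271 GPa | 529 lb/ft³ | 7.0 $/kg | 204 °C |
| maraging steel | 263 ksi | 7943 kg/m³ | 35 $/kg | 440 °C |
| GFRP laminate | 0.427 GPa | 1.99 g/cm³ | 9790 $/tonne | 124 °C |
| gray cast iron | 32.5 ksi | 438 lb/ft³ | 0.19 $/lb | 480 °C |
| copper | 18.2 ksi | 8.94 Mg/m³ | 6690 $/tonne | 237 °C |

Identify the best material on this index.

gray cast iron

Screen on constraints: cost ≤ 22 $/kg; max service T ≥ 220 °C. Survivors: gray cast iron, copper.
Putting every candidate on a common basis:
  gray cast iron: σ_y = 224.1 MPa, ρ = 7016 kg/m³
  copper: σ_y = 125.5 MPa, ρ = 8940 kg/m³
  gray cast iron: M = 31.9 kN·m/kg
  copper: M = 14.0 kN·m/kg
The maximum is for gray cast iron.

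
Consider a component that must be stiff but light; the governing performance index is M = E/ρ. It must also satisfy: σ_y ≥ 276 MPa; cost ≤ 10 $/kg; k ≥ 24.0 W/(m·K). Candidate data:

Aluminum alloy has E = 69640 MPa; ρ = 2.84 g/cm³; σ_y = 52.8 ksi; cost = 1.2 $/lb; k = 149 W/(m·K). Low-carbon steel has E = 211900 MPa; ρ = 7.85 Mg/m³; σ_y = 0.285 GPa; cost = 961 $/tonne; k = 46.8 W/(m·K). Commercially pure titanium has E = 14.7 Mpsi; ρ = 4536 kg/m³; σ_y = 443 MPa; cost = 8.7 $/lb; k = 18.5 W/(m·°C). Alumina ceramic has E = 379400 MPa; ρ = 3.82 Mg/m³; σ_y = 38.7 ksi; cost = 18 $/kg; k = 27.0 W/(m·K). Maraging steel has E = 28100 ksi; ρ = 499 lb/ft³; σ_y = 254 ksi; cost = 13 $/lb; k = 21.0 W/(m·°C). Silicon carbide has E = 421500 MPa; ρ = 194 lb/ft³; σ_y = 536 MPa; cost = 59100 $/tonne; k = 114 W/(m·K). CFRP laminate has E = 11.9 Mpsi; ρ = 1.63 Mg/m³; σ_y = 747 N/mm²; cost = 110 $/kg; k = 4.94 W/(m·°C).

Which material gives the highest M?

Screen on constraints: σ_y ≥ 276 MPa; cost ≤ 10 $/kg; k ≥ 24.0 W/(m·K). Survivors: aluminum alloy, low-carbon steel.
Normalizing units and computing the index:
  aluminum alloy: E = 69.64 GPa, ρ = 2840 kg/m³
  low-carbon steel: E = 211.9 GPa, ρ = 7850 kg/m³
  low-carbon steel: M = 27.0 MN·m/kg
  aluminum alloy: M = 24.5 MN·m/kg
The maximum is for low-carbon steel.

low-carbon steel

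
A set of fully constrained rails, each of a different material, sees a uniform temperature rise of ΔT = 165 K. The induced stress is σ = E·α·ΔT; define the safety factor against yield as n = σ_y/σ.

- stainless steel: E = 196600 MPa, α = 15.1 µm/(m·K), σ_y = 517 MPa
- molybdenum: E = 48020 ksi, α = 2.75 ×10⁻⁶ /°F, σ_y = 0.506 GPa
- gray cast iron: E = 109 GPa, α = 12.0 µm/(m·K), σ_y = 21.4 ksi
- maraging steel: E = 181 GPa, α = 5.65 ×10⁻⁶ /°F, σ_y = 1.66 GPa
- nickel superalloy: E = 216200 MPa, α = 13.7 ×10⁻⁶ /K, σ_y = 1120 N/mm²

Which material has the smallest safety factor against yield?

gray cast iron

Per material, after unit conversion:
  stainless steel: E = 196.6, α = 15.1, σ_y = 517.0 → σ = 490 MPa, n = 1.06
  molybdenum: E = 331.1, α = 4.95, σ_y = 506.0 → σ = 270 MPa, n = 1.87
  gray cast iron: E = 109.0, α = 12.0, σ_y = 147.5 → σ = 216 MPa, n = 0.684
  maraging steel: E = 181.0, α = 10.2, σ_y = 1660 → σ = 304 MPa, n = 5.47
  nickel superalloy: E = 216.2, α = 13.7, σ_y = 1120 → σ = 489 MPa, n = 2.29
Gray cast iron has the lowest safety factor, n = 0.684.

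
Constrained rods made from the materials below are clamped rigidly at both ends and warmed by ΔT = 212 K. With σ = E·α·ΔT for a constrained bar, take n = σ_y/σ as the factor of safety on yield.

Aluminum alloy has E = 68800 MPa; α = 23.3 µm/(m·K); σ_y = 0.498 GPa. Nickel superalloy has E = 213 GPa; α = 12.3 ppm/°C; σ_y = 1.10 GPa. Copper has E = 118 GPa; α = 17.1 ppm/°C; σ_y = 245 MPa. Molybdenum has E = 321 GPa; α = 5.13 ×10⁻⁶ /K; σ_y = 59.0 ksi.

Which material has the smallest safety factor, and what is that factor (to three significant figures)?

Per material, after unit conversion:
  aluminum alloy: E = 68.80, α = 23.3, σ_y = 498.0 → σ = 340 MPa, n = 1.47
  nickel superalloy: E = 213.0, α = 12.3, σ_y = 1100 → σ = 555 MPa, n = 1.98
  copper: E = 118.0, α = 17.1, σ_y = 245.0 → σ = 428 MPa, n = 0.573
  molybdenum: E = 321.0, α = 5.13, σ_y = 406.8 → σ = 349 MPa, n = 1.17
Smallest n: copper with n = 0.573.

copper, n = 0.573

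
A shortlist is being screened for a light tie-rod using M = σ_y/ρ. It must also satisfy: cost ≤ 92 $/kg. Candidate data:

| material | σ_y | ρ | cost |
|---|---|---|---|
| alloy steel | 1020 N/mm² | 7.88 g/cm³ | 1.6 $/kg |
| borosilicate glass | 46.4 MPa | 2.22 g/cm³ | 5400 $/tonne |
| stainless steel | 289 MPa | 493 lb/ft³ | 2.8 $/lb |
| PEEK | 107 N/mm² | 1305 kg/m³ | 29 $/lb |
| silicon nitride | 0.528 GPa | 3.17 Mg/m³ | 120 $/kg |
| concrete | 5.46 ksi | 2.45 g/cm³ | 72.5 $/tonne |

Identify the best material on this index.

Screen on constraints: cost ≤ 92 $/kg. Survivors: alloy steel, borosilicate glass, stainless steel, PEEK, concrete.
Putting every candidate on a common basis:
  alloy steel: σ_y = 1020 MPa, ρ = 7880 kg/m³
  borosilicate glass: σ_y = 46.40 MPa, ρ = 2220 kg/m³
  stainless steel: σ_y = 289.0 MPa, ρ = 7897 kg/m³
  PEEK: σ_y = 107.0 MPa, ρ = 1305 kg/m³
  concrete: σ_y = 37.65 MPa, ρ = 2450 kg/m³
  alloy steel: M = 129 kN·m/kg
  PEEK: M = 82.0 kN·m/kg
  stainless steel: M = 36.6 kN·m/kg
  borosilicate glass: M = 20.9 kN·m/kg
  concrete: M = 15.4 kN·m/kg
Highest index: alloy steel.

alloy steel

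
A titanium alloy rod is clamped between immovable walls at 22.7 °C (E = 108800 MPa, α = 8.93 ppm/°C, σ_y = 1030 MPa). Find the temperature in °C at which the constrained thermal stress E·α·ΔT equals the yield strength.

E = 108800 MPa = 108.8 GPa.
E·α·ΔT = 1030 MPa ⇒ ΔT = 1030 / (108.8×10³ × 8.93×10⁻⁶) = 1060 K.
T = 22.7 + 1060 = 1083 °C.

1080 °C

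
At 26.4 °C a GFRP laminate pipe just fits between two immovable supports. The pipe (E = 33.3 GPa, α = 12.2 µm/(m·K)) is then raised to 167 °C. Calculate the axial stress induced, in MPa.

ΔT = 140.6 K. Constrained thermal stress σ = E·α·ΔT = 33.30×10³ MPa × 12.2×10⁻⁶ × 140.6 = 57.1 MPa (compressive).

57.1 MPa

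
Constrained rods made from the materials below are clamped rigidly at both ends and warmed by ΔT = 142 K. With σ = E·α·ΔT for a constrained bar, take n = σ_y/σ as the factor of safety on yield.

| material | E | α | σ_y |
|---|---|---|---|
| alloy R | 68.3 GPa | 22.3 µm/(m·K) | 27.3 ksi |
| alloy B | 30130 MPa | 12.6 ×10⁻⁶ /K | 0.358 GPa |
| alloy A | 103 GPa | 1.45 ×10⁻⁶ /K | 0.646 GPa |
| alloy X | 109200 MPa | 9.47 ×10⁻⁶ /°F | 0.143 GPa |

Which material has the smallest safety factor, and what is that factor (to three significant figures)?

With everything in SI (GPa, ×10⁻⁶/K, MPa):
  alloy R: E = 68.30, α = 22.3, σ_y = 188.2 → σ = 216 MPa, n = 0.870
  alloy B: E = 30.13, α = 12.6, σ_y = 358.0 → σ = 53.9 MPa, n = 6.64
  alloy A: E = 103.0, α = 1.45, σ_y = 646.0 → σ = 21.2 MPa, n = 30.5
  alloy X: E = 109.2, α = 17.0, σ_y = 143.0 → σ = 264 MPa, n = 0.541
The minimum is alloy X at n = 0.541.

alloy X, n = 0.541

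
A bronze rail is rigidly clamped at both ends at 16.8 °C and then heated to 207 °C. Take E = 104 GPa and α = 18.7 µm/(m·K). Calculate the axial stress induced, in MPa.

370 MPa

ΔT = 190.2 K. Constrained thermal stress σ = E·α·ΔT = 104.0×10³ MPa × 18.7×10⁻⁶ × 190.2 = 370 MPa (compressive).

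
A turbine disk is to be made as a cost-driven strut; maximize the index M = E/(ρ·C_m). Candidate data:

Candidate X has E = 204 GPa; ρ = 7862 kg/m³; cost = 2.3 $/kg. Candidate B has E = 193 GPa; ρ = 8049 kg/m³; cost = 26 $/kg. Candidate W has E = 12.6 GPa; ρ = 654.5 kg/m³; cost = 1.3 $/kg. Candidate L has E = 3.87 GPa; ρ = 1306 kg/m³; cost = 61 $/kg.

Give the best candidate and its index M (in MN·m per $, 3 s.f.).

Per-candidate index values:
  candidate W: M = 14.8 MN·m per $
  candidate X: M = 11.3 MN·m per $
  candidate B: M = 0.922 MN·m per $
  candidate L: M = 0.0486 MN·m per $
Highest index: candidate W.

candidate W, M = 14.8 MN·m per $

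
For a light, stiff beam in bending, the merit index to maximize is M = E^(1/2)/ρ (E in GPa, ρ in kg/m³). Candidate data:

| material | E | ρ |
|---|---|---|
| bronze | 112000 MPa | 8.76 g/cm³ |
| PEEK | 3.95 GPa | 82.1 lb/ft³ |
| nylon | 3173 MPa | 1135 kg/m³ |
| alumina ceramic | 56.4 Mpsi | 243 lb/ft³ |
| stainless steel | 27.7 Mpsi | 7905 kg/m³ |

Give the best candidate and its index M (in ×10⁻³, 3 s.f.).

alumina ceramic, M = 5.07×10⁻³

In SI units:
  bronze: E = 112.0 GPa, ρ = 8760 kg/m³
  PEEK: E = 3.950 GPa, ρ = 1315 kg/m³
  nylon: E = 3.173 GPa, ρ = 1135 kg/m³
  alumina ceramic: E = 388.9 GPa, ρ = 3892 kg/m³
  stainless steel: E = 191.0 GPa, ρ = 7905 kg/m³
  alumina ceramic: M = 5.07×10⁻³
  stainless steel: M = 1.75×10⁻³
  nylon: M = 1.57×10⁻³
  PEEK: M = 1.51×10⁻³
  bronze: M = 1.21×10⁻³
Highest index: alumina ceramic.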